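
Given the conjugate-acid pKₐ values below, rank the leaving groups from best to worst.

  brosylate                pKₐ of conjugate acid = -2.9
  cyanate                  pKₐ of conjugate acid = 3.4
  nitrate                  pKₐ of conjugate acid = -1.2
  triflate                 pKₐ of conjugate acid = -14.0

triflate > brosylate > nitrate > cyanate

Lower conjugate-acid pKₐ ⇒ weaker base ⇒ better leaving group.
Sorting by the given values: triflate (-14.0), brosylate (-2.9), nitrate (-1.2), cyanate (3.4).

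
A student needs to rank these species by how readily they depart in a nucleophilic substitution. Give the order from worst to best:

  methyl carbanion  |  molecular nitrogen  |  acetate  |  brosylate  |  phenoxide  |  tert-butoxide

methyl carbanion < tert-butoxide < phenoxide < acetate < brosylate < molecular nitrogen

Rank by basicity of the departing species: weakest base leaves most easily.
molecular nitrogen: no meaningful conjugate acid; N₂ departs as an exceptionally stable neutral molecule
brosylate: pKₐ(p-BrC₆H₄SO₃H) ≈ -2.8 — arenesulfonate with a p-bromo substituent
acetate: pKₐ(CH₃COOH) ≈ 4.8
phenoxide: pKₐ(C₆H₅OH (phenol)) ≈ 10 — resonance into the ring helps, but still a poor LG
tert-butoxide: pKₐ(t-BuOH) ≈ 18 — bulky, strongly basic alkoxide
methyl carbanion: pKₐ(CH₄) ≈ 48
The question asks for worst first, so the sequence is read in increasing leaving-group ability.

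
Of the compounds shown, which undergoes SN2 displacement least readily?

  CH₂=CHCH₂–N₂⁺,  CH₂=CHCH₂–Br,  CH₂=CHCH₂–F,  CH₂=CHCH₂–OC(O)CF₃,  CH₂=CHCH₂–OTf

CH₂=CHCH₂–F

The skeletons are identical, so relative rate is governed entirely by leaving-group ability.
The more stable X⁻ (or X) is on its own — i.e. the weaker a base it is — the better a leaving group it makes.
CH₂=CHCH₂–N₂⁺ loses N₂: no meaningful conjugate acid; N₂ departs as an exceptionally stable neutral molecule
CH₂=CHCH₂–OTf loses OTf⁻: pKₐ(CF₃SO₃H (triflic acid)) ≈ -14
CH₂=CHCH₂–Br loses Br⁻: pKₐ(HBr) ≈ -9
CH₂=CHCH₂–OC(O)CF₃ loses CF₃COO⁻: pKₐ(CF₃COOH) ≈ 0.2
CH₂=CHCH₂–F loses F⁻: pKₐ(HF) ≈ 3.2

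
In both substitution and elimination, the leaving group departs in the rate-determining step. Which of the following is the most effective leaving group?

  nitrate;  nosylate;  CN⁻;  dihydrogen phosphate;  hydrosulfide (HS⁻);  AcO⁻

nosylate: pKₐ(p-O₂NC₆H₄SO₃H) ≈ -3.5
nitrate: pKₐ(HNO₃) ≈ -1.3
dihydrogen phosphate: pKₐ(H₃PO₄) ≈ 2.1
AcO⁻: pKₐ(CH₃COOH) ≈ 4.8
hydrosulfide (HS⁻): pKₐ(H₂S) ≈ 7
CN⁻: pKₐ(HCN) ≈ 9.2

nosylate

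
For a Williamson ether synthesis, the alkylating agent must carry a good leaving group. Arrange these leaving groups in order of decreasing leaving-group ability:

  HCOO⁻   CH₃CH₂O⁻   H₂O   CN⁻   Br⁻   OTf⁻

Leaving-group ability tracks the stability of the departed species; conjugate-acid pKₐ is the usual yardstick (lower pKₐ → better LG).
OTf⁻: pKₐ(CF₃SO₃H (triflic acid)) ≈ -14
Br⁻: pKₐ(HBr) ≈ -9 — weak base; good leaving group
H₂O: pKₐ(H₃O⁺) ≈ -1.7 — neutral; leaves from a protonated alcohol (R–OH₂⁺)
HCOO⁻: pKₐ(HCOOH) ≈ 3.8
CN⁻: pKₐ(HCN) ≈ 9.2
CH₃CH₂O⁻: pKₐ(CH₃CH₂OH) ≈ 16 — strong base; alkoxides do not leave unassisted

OTf⁻ > Br⁻ > H₂O > HCOO⁻ > CN⁻ > CH₃CH₂O⁻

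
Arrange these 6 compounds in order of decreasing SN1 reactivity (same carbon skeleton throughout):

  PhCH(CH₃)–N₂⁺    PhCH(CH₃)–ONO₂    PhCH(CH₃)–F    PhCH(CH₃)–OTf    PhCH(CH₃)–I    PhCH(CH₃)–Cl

PhCH(CH₃)–N₂⁺ > PhCH(CH₃)–OTf > PhCH(CH₃)–I > PhCH(CH₃)–Cl > PhCH(CH₃)–ONO₂ > PhCH(CH₃)–F

Same R in every case — rank the leaving groups.
A good leaving group is a weak base: the lower the pKₐ of its conjugate acid, the more readily it departs.
PhCH(CH₃)–N₂⁺ loses N₂: no meaningful conjugate acid; N₂ departs as an exceptionally stable neutral molecule
PhCH(CH₃)–OTf loses OTf⁻: pKₐ(CF₃SO₃H (triflic acid)) ≈ -14
PhCH(CH₃)–I loses I⁻: pKₐ(HI) ≈ -10
PhCH(CH₃)–Cl loses Cl⁻: pKₐ(HCl) ≈ -7
PhCH(CH₃)–ONO₂ loses NO₃⁻: pKₐ(HNO₃) ≈ -1.3
PhCH(CH₃)–F loses F⁻: pKₐ(HF) ≈ 3.2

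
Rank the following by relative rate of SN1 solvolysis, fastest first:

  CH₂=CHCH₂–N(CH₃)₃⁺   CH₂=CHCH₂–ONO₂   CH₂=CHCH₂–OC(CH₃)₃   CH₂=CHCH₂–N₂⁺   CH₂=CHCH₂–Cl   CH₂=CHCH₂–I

CH₂=CHCH₂–N₂⁺ > CH₂=CHCH₂–I > CH₂=CHCH₂–Cl > CH₂=CHCH₂–ONO₂ > CH₂=CHCH₂–N(CH₃)₃⁺ > CH₂=CHCH₂–OC(CH₃)₃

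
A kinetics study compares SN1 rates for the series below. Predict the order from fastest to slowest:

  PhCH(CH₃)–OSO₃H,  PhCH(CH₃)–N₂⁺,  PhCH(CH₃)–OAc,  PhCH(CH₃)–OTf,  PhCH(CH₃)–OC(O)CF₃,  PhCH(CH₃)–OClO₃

PhCH(CH₃)–N₂⁺ > PhCH(CH₃)–OTf > PhCH(CH₃)–OClO₃ > PhCH(CH₃)–OSO₃H > PhCH(CH₃)–OC(O)CF₃ > PhCH(CH₃)–OAc

Same R in every case — rank the leaving groups.
The more stable X⁻ (or X) is on its own — i.e. the weaker a base it is — the better a leaving group it makes.
PhCH(CH₃)–N₂⁺ loses N₂: no meaningful conjugate acid; N₂ departs as an exceptionally stable neutral molecule
PhCH(CH₃)–OTf loses OTf⁻: pKₐ(CF₃SO₃H (triflic acid)) ≈ -14
PhCH(CH₃)–OClO₃ loses ClO₄⁻: pKₐ(HClO₄) ≈ -10
PhCH(CH₃)–OSO₃H loses HSO₄⁻: pKₐ(H₂SO₄) ≈ -3
PhCH(CH₃)–OC(O)CF₃ loses CF₃COO⁻: pKₐ(CF₃COOH) ≈ 0.2
PhCH(CH₃)–OAc loses AcO⁻: pKₐ(CH₃COOH) ≈ 4.8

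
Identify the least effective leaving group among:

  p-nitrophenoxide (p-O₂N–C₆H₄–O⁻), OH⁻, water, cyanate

The more stable X⁻ (or X) is on its own — i.e. the weaker a base it is — the better a leaving group it makes.
water: pKₐ(H₃O⁺) ≈ -1.7
cyanate: pKₐ(HOCN) ≈ 3.5
p-nitrophenoxide (p-O₂N–C₆H₄–O⁻): pKₐ(p-nitrophenol) ≈ 7.2
OH⁻: pKₐ(H₂O) ≈ 15.7

OH⁻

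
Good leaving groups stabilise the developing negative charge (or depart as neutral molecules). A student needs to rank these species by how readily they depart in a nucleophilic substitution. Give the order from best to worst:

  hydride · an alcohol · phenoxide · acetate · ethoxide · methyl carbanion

A good leaving group is a weak base: the lower the pKₐ of its conjugate acid, the more readily it departs.
an alcohol: pKₐ(R'OH₂⁺) ≈ -2.4 — neutral; leaves from a protonated ether (an oxonium ion, R–O(H)R'⁺)
acetate: pKₐ(CH₃COOH) ≈ 4.8 — resonance-stabilised but still a weak base
phenoxide: pKₐ(C₆H₅OH (phenol)) ≈ 10 — resonance into the ring helps, but still a poor LG
ethoxide: pKₐ(CH₃CH₂OH) ≈ 16
hydride: pKₐ(H₂) ≈ 36 — extremely strong base; leaves only in special hydride-transfer contexts
methyl carbanion: pKₐ(CH₄) ≈ 48 — unstabilised carbanion; the worst conceivable leaving group

an alcohol > acetate > phenoxide > ethoxide > hydride > methyl carbanion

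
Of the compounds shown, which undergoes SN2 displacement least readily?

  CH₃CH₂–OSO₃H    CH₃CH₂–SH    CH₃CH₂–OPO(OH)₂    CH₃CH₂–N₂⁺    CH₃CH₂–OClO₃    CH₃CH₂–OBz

CH₃CH₂–SH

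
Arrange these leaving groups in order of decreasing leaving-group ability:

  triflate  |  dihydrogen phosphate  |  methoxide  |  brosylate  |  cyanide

triflate > brosylate > dihydrogen phosphate > cyanide > methoxide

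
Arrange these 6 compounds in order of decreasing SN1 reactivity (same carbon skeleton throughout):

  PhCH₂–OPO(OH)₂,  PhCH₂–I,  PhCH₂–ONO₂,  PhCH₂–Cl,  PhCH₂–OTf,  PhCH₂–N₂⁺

Identical carbon frameworks mean the comparison reduces to leaving-group quality.
Leaving-group ability tracks the stability of the departed species; conjugate-acid pKₐ is the usual yardstick (lower pKₐ → better LG).
PhCH₂–N₂⁺ loses N₂: no meaningful conjugate acid; N₂ departs as an exceptionally stable neutral molecule
PhCH₂–OTf loses OTf⁻: pKₐ(CF₃SO₃H (triflic acid)) ≈ -14
PhCH₂–I loses I⁻: pKₐ(HI) ≈ -10
PhCH₂–Cl loses Cl⁻: pKₐ(HCl) ≈ -7
PhCH₂–ONO₂ loses NO₃⁻: pKₐ(HNO₃) ≈ -1.3
PhCH₂–OPO(OH)₂ loses H₂PO₄⁻: pKₐ(H₃PO₄) ≈ 2.1

PhCH₂–N₂⁺ > PhCH₂–OTf > PhCH₂–I > PhCH₂–Cl > PhCH₂–ONO₂ > PhCH₂–OPO(OH)₂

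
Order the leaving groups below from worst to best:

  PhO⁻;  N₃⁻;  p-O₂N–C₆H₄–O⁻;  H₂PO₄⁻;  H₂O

PhO⁻ < p-O₂N–C₆H₄–O⁻ < N₃⁻ < H₂PO₄⁻ < H₂O

Rank by basicity of the departing species: weakest base leaves most easily.
H₂O: pKₐ(H₃O⁺) ≈ -1.7 — neutral; leaves from a protonated alcohol (R–OH₂⁺)
H₂PO₄⁻: pKₐ(H₃PO₄) ≈ 2.1 — moderate base; biological leaving group after further activation
N₃⁻: pKₐ(HN₃) ≈ 4.7 — linear, resonance-stabilised
p-O₂N–C₆H₄–O⁻: pKₐ(p-nitrophenol) ≈ 7.2 — nitro group delocalises the charge; the classic chromogenic LG
PhO⁻: pKₐ(C₆H₅OH (phenol)) ≈ 10
Listed from poorest to best leaving group as asked.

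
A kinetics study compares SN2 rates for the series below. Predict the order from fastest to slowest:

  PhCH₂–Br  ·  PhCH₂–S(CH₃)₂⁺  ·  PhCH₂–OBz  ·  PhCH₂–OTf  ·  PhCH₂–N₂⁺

The skeletons are identical, so relative rate is governed entirely by leaving-group ability.
A good leaving group is a weak base: the lower the pKₐ of its conjugate acid, the more readily it departs.
PhCH₂–N₂⁺ loses N₂: no meaningful conjugate acid; N₂ departs as an exceptionally stable neutral molecule
PhCH₂–OTf loses OTf⁻: pKₐ(CF₃SO₃H (triflic acid)) ≈ -14
PhCH₂–Br loses Br⁻: pKₐ(HBr) ≈ -9
PhCH₂–S(CH₃)₂⁺ loses SR'₂: pKₐ(R'₂SH⁺) ≈ -7
PhCH₂–OBz loses PhCOO⁻: pKₐ(C₆H₅COOH) ≈ 4.2

PhCH₂–N₂⁺ > PhCH₂–OTf > PhCH₂–Br > PhCH₂–S(CH₃)₂⁺ > PhCH₂–OBz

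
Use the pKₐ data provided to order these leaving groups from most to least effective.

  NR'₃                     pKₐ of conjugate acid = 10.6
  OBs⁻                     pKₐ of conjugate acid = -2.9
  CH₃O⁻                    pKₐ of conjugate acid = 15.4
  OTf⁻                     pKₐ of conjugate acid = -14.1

OTf⁻ > OBs⁻ > NR'₃ > CH₃O⁻

Lower conjugate-acid pKₐ ⇒ weaker base ⇒ better leaving group.
Sorting by the given values: OTf⁻ (-14.1), OBs⁻ (-2.9), NR'₃ (10.6), CH₃O⁻ (15.4).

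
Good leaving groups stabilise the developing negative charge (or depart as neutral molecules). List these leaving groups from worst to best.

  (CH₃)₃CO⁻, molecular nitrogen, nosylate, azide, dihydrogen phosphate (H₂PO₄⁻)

(CH₃)₃CO⁻ < azide < dihydrogen phosphate (H₂PO₄⁻) < nosylate < molecular nitrogen

A good leaving group is a weak base: the lower the pKₐ of its conjugate acid, the more readily it departs.
molecular nitrogen: no meaningful conjugate acid; N₂ departs as an exceptionally stable neutral molecule
nosylate: pKₐ(p-O₂NC₆H₄SO₃H) ≈ -3.5 — p-nitro group further stabilises the sulfonate
dihydrogen phosphate (H₂PO₄⁻): pKₐ(H₃PO₄) ≈ 2.1 — moderate base; biological leaving group after further activation
azide: pKₐ(HN₃) ≈ 4.7 — linear, resonance-stabilised
(CH₃)₃CO⁻: pKₐ(t-BuOH) ≈ 18 — bulky, strongly basic alkoxide
The question asks for worst first, so the sequence is read in increasing leaving-group ability.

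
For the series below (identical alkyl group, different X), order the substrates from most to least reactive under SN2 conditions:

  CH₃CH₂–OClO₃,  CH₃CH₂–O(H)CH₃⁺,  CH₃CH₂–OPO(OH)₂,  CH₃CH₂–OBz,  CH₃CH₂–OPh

CH₃CH₂–OClO₃ > CH₃CH₂–O(H)CH₃⁺ > CH₃CH₂–OPO(OH)₂ > CH₃CH₂–OBz > CH₃CH₂–OPh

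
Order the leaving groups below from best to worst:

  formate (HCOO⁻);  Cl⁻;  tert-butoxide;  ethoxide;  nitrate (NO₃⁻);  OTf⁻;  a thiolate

OTf⁻ > Cl⁻ > nitrate (NO₃⁻) > formate (HCOO⁻) > a thiolate > ethoxide > tert-butoxide

Leaving-group ability tracks the stability of the departed species; conjugate-acid pKₐ is the usual yardstick (lower pKₐ → better LG).
OTf⁻: pKₐ(CF₃SO₃H (triflic acid)) ≈ -14 — charge spread over three oxygens and a CF₃ group; the premier leaving group in synthesis
Cl⁻: pKₐ(HCl) ≈ -7
nitrate (NO₃⁻): pKₐ(HNO₃) ≈ -1.3 — resonance-delocalised over three oxygens
formate (HCOO⁻): pKₐ(HCOOH) ≈ 3.8 — resonance-stabilised carboxylate
a thiolate: pKₐ(RSH (a thiol)) ≈ 10.5 — moderately basic; rarely leaves without activation
ethoxide: pKₐ(CH₃CH₂OH) ≈ 16
tert-butoxide: pKₐ(t-BuOH) ≈ 18 — bulky, strongly basic alkoxide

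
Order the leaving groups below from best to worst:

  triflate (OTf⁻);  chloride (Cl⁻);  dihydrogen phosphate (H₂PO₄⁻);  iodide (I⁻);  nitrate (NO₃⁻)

triflate (OTf⁻) > iodide (I⁻) > chloride (Cl⁻) > nitrate (NO₃⁻) > dihydrogen phosphate (H₂PO₄⁻)

triflate (OTf⁻): pKₐ(CF₃SO₃H (triflic acid)) ≈ -14
iodide (I⁻): pKₐ(HI) ≈ -10
chloride (Cl⁻): pKₐ(HCl) ≈ -7
nitrate (NO₃⁻): pKₐ(HNO₃) ≈ -1.3
dihydrogen phosphate (H₂PO₄⁻): pKₐ(H₃PO₄) ≈ 2.1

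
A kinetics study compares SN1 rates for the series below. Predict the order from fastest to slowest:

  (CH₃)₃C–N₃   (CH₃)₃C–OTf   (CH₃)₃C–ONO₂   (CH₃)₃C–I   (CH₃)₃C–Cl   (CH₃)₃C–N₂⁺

(CH₃)₃C–N₂⁺ > (CH₃)₃C–OTf > (CH₃)₃C–I > (CH₃)₃C–Cl > (CH₃)₃C–ONO₂ > (CH₃)₃C–N₃

Identical carbon frameworks mean the comparison reduces to leaving-group quality.
A good leaving group is a weak base: the lower the pKₐ of its conjugate acid, the more readily it departs.
(CH₃)₃C–N₂⁺ loses N₂: no meaningful conjugate acid; N₂ departs as an exceptionally stable neutral molecule
(CH₃)₃C–OTf loses OTf⁻: pKₐ(CF₃SO₃H (triflic acid)) ≈ -14
(CH₃)₃C–I loses I⁻: pKₐ(HI) ≈ -10
(CH₃)₃C–Cl loses Cl⁻: pKₐ(HCl) ≈ -7
(CH₃)₃C–ONO₂ loses NO₃⁻: pKₐ(HNO₃) ≈ -1.3
(CH₃)₃C–N₃ loses N₃⁻: pKₐ(HN₃) ≈ 4.7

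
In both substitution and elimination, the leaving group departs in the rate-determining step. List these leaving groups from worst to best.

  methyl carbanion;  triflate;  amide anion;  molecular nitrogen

methyl carbanion < amide anion < triflate < molecular nitrogen

Rank by basicity of the departing species: weakest base leaves most easily.
molecular nitrogen: no meaningful conjugate acid; N₂ departs as an exceptionally stable neutral molecule
triflate: pKₐ(CF₃SO₃H (triflic acid)) ≈ -14
amide anion: pKₐ(NH₃) ≈ 38
methyl carbanion: pKₐ(CH₄) ≈ 48
Reversing gives the worst-to-best order requested.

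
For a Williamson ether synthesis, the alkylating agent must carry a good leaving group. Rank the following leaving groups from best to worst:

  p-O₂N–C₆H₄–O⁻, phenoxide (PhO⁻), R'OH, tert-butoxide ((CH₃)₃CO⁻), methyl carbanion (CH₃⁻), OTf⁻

The more stable X⁻ (or X) is on its own — i.e. the weaker a base it is — the better a leaving group it makes.
OTf⁻: pKₐ(CF₃SO₃H (triflic acid)) ≈ -14
R'OH: pKₐ(R'OH₂⁺) ≈ -2.4
p-O₂N–C₆H₄–O⁻: pKₐ(p-nitrophenol) ≈ 7.2
phenoxide (PhO⁻): pKₐ(C₆H₅OH (phenol)) ≈ 10
tert-butoxide ((CH₃)₃CO⁻): pKₐ(t-BuOH) ≈ 18
methyl carbanion (CH₃⁻): pKₐ(CH₄) ≈ 48

OTf⁻ > R'OH > p-O₂N–C₆H₄–O⁻ > phenoxide (PhO⁻) > tert-butoxide ((CH₃)₃CO⁻) > methyl carbanion (CH₃⁻)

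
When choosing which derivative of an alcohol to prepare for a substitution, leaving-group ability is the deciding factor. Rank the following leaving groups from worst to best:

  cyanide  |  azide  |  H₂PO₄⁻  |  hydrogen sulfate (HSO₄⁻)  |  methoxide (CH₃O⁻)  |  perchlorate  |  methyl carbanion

The more stable X⁻ (or X) is on its own — i.e. the weaker a base it is — the better a leaving group it makes.
perchlorate: pKₐ(HClO₄) ≈ -10
hydrogen sulfate (HSO₄⁻): pKₐ(H₂SO₄) ≈ -3
H₂PO₄⁻: pKₐ(H₃PO₄) ≈ 2.1
azide: pKₐ(HN₃) ≈ 4.7
cyanide: pKₐ(HCN) ≈ 9.2
methoxide (CH₃O⁻): pKₐ(CH₃OH) ≈ 15.5
methyl carbanion: pKₐ(CH₄) ≈ 48
The question asks for worst first, so the sequence is read in increasing leaving-group ability.

methyl carbanion < methoxide (CH₃O⁻) < cyanide < azide < H₂PO₄⁻ < hydrogen sulfate (HSO₄⁻) < perchlorate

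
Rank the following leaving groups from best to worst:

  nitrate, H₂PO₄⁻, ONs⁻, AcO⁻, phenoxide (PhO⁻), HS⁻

ONs⁻ > nitrate > H₂PO₄⁻ > AcO⁻ > HS⁻ > phenoxide (PhO⁻)

The more stable X⁻ (or X) is on its own — i.e. the weaker a base it is — the better a leaving group it makes.
ONs⁻: pKₐ(p-O₂NC₆H₄SO₃H) ≈ -3.5 — p-nitro group further stabilises the sulfonate
nitrate: pKₐ(HNO₃) ≈ -1.3 — resonance-delocalised over three oxygens
H₂PO₄⁻: pKₐ(H₃PO₄) ≈ 2.1
AcO⁻: pKₐ(CH₃COOH) ≈ 4.8 — resonance-stabilised but still a weak base
HS⁻: pKₐ(H₂S) ≈ 7 — larger and more polarisable than the oxygen analogue
phenoxide (PhO⁻): pKₐ(C₆H₅OH (phenol)) ≈ 10 — resonance into the ring helps, but still a poor LG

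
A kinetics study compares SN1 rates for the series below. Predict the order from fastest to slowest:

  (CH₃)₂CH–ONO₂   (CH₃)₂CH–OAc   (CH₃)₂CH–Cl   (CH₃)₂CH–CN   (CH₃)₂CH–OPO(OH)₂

The skeletons are identical, so relative rate is governed entirely by leaving-group ability.
Rank by basicity of the departing species: weakest base leaves most easily.
(CH₃)₂CH–Cl loses Cl⁻: pKₐ(HCl) ≈ -7
(CH₃)₂CH–ONO₂ loses NO₃⁻: pKₐ(HNO₃) ≈ -1.3
(CH₃)₂CH–OPO(OH)₂ loses H₂PO₄⁻: pKₐ(H₃PO₄) ≈ 2.1
(CH₃)₂CH–OAc loses AcO⁻: pKₐ(CH₃COOH) ≈ 4.8
(CH₃)₂CH–CN loses CN⁻: pKₐ(HCN) ≈ 9.2

(CH₃)₂CH–Cl > (CH₃)₂CH–ONO₂ > (CH₃)₂CH–OPO(OH)₂ > (CH₃)₂CH–OAc > (CH₃)₂CH–CN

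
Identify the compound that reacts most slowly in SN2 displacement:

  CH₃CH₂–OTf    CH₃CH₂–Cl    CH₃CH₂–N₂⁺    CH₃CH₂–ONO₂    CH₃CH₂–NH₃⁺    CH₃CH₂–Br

CH₃CH₂–NH₃⁺

With the same alkyl group throughout, only the leaving group differentiates the rates.
Leaving-group ability tracks the stability of the departed species; conjugate-acid pKₐ is the usual yardstick (lower pKₐ → better LG).
CH₃CH₂–N₂⁺ loses N₂: no meaningful conjugate acid; N₂ departs as an exceptionally stable neutral molecule
CH₃CH₂–OTf loses OTf⁻: pKₐ(CF₃SO₃H (triflic acid)) ≈ -14
CH₃CH₂–Br loses Br⁻: pKₐ(HBr) ≈ -9
CH₃CH₂–Cl loses Cl⁻: pKₐ(HCl) ≈ -7
CH₃CH₂–ONO₂ loses NO₃⁻: pKₐ(HNO₃) ≈ -1.3
CH₃CH₂–NH₃⁺ loses NH₃: pKₐ(NH₄⁺) ≈ 9.2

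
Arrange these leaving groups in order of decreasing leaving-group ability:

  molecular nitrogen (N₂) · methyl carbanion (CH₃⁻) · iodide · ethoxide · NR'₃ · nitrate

molecular nitrogen (N₂) > iodide > nitrate > NR'₃ > ethoxide > methyl carbanion (CH₃⁻)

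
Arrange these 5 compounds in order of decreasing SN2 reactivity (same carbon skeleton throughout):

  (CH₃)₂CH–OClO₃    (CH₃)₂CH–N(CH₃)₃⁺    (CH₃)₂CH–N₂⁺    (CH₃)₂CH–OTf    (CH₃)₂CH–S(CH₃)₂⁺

(CH₃)₂CH–N₂⁺ > (CH₃)₂CH–OTf > (CH₃)₂CH–OClO₃ > (CH₃)₂CH–S(CH₃)₂⁺ > (CH₃)₂CH–N(CH₃)₃⁺

The skeletons are identical, so relative rate is governed entirely by leaving-group ability.
The more stable X⁻ (or X) is on its own — i.e. the weaker a base it is — the better a leaving group it makes.
(CH₃)₂CH–N₂⁺ loses N₂: no meaningful conjugate acid; N₂ departs as an exceptionally stable neutral molecule
(CH₃)₂CH–OTf loses OTf⁻: pKₐ(CF₃SO₃H (triflic acid)) ≈ -14
(CH₃)₂CH–OClO₃ loses ClO₄⁻: pKₐ(HClO₄) ≈ -10
(CH₃)₂CH–S(CH₃)₂⁺ loses SR'₂: pKₐ(R'₂SH⁺) ≈ -7
(CH₃)₂CH–N(CH₃)₃⁺ loses NR'₃: pKₐ(R'₃NH⁺) ≈ 10.7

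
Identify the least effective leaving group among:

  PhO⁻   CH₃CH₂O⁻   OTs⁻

CH₃CH₂O⁻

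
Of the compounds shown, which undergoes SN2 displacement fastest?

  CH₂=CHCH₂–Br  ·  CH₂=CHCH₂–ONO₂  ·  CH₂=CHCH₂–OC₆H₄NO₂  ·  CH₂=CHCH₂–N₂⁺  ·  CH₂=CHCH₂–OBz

The skeletons are identical, so relative rate is governed entirely by leaving-group ability.
A good leaving group is a weak base: the lower the pKₐ of its conjugate acid, the more readily it departs.
CH₂=CHCH₂–N₂⁺ loses N₂: no meaningful conjugate acid; N₂ departs as an exceptionally stable neutral molecule
CH₂=CHCH₂–Br loses Br⁻: pKₐ(HBr) ≈ -9
CH₂=CHCH₂–ONO₂ loses NO₃⁻: pKₐ(HNO₃) ≈ -1.3
CH₂=CHCH₂–OBz loses PhCOO⁻: pKₐ(C₆H₅COOH) ≈ 4.2
CH₂=CHCH₂–OC₆H₄NO₂ loses p-O₂N–C₆H₄–O⁻: pKₐ(p-nitrophenol) ≈ 7.2

CH₂=CHCH₂–N₂⁺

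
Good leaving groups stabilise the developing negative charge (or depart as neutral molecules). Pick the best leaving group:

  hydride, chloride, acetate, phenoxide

Leaving-group ability tracks the stability of the departed species; conjugate-acid pKₐ is the usual yardstick (lower pKₐ → better LG).
chloride: pKₐ(HCl) ≈ -7
acetate: pKₐ(CH₃COOH) ≈ 4.8
phenoxide: pKₐ(C₆H₅OH (phenol)) ≈ 10
hydride: pKₐ(H₂) ≈ 36

chloride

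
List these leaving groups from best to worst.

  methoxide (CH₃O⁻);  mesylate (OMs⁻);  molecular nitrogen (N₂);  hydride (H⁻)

molecular nitrogen (N₂): no meaningful conjugate acid; N₂ departs as an exceptionally stable neutral molecule
mesylate (OMs⁻): pKₐ(CH₃SO₃H (MsOH)) ≈ -1.9 — resonance-delocalised alkanesulfonate
methoxide (CH₃O⁻): pKₐ(CH₃OH) ≈ 15.5
hydride (H⁻): pKₐ(H₂) ≈ 36

molecular nitrogen (N₂) > mesylate (OMs⁻) > methoxide (CH₃O⁻) > hydride (H⁻)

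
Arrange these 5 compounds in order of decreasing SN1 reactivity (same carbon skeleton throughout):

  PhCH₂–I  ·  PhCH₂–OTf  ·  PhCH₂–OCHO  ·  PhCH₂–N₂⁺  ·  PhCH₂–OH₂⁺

PhCH₂–N₂⁺ > PhCH₂–OTf > PhCH₂–I > PhCH₂–OH₂⁺ > PhCH₂–OCHO

The skeletons are identical, so relative rate is governed entirely by leaving-group ability.
The more stable X⁻ (or X) is on its own — i.e. the weaker a base it is — the better a leaving group it makes.
PhCH₂–N₂⁺ loses N₂: no meaningful conjugate acid; N₂ departs as an exceptionally stable neutral molecule
PhCH₂–OTf loses OTf⁻: pKₐ(CF₃SO₃H (triflic acid)) ≈ -14
PhCH₂–I loses I⁻: pKₐ(HI) ≈ -10
PhCH₂–OH₂⁺ loses H₂O: pKₐ(H₃O⁺) ≈ -1.7
PhCH₂–OCHO loses HCOO⁻: pKₐ(HCOOH) ≈ 3.8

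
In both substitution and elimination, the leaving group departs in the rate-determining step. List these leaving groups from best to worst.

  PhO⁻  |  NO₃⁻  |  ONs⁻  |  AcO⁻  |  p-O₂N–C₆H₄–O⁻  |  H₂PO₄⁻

ONs⁻ > NO₃⁻ > H₂PO₄⁻ > AcO⁻ > p-O₂N–C₆H₄–O⁻ > PhO⁻

Leaving-group ability tracks the stability of the departed species; conjugate-acid pKₐ is the usual yardstick (lower pKₐ → better LG).
ONs⁻: pKₐ(p-O₂NC₆H₄SO₃H) ≈ -3.5
NO₃⁻: pKₐ(HNO₃) ≈ -1.3 — resonance-delocalised over three oxygens
H₂PO₄⁻: pKₐ(H₃PO₄) ≈ 2.1 — moderate base; biological leaving group after further activation
AcO⁻: pKₐ(CH₃COOH) ≈ 4.8 — resonance-stabilised but still a weak base
p-O₂N–C₆H₄–O⁻: pKₐ(p-nitrophenol) ≈ 7.2 — nitro group delocalises the charge; the classic chromogenic LG
PhO⁻: pKₐ(C₆H₅OH (phenol)) ≈ 10 — resonance into the ring helps, but still a poor LG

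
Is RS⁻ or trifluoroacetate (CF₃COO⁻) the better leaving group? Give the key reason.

trifluoroacetate (CF₃COO⁻)

trifluoroacetate (CF₃COO⁻) is the better leaving group.
pKₐ(CF₃COOH) ≈ 0.2 versus pKₐ(RSH (a thiol)) ≈ 10.5: trifluoroacetate (CF₃COO⁻) is the much weaker base.
Strongly electron-withdrawing CF₃ stabilises the carboxylate.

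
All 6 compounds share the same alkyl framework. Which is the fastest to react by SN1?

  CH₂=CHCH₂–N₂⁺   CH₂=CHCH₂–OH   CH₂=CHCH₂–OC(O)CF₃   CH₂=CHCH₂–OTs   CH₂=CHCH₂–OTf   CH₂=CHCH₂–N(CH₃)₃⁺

The skeletons are identical, so relative rate is governed entirely by leaving-group ability.
A good leaving group is a weak base: the lower the pKₐ of its conjugate acid, the more readily it departs.
CH₂=CHCH₂–N₂⁺ loses N₂: no meaningful conjugate acid; N₂ departs as an exceptionally stable neutral molecule
CH₂=CHCH₂–OTf loses OTf⁻: pKₐ(CF₃SO₃H (triflic acid)) ≈ -14
CH₂=CHCH₂–OTs loses OTs⁻: pKₐ(p-CH₃C₆H₄SO₃H (TsOH)) ≈ -2.8
CH₂=CHCH₂–OC(O)CF₃ loses CF₃COO⁻: pKₐ(CF₃COOH) ≈ 0.2
CH₂=CHCH₂–N(CH₃)₃⁺ loses NR'₃: pKₐ(R'₃NH⁺) ≈ 10.7
CH₂=CHCH₂–OH loses OH⁻: pKₐ(H₂O) ≈ 15.7

CH₂=CHCH₂–N₂⁺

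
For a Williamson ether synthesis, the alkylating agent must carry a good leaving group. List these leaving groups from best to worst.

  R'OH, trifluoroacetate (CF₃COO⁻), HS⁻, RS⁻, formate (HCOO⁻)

R'OH > trifluoroacetate (CF₃COO⁻) > formate (HCOO⁻) > HS⁻ > RS⁻

R'OH: pKₐ(R'OH₂⁺) ≈ -2.4
trifluoroacetate (CF₃COO⁻): pKₐ(CF₃COOH) ≈ 0.2 — strongly electron-withdrawing CF₃ stabilises the carboxylate
formate (HCOO⁻): pKₐ(HCOOH) ≈ 3.8
HS⁻: pKₐ(H₂S) ≈ 7 — larger and more polarisable than the oxygen analogue
RS⁻: pKₐ(RSH (a thiol)) ≈ 10.5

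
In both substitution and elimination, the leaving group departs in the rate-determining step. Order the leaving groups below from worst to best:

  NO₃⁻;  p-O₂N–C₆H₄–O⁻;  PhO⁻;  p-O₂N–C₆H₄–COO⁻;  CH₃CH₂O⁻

Rank by basicity of the departing species: weakest base leaves most easily.
NO₃⁻: pKₐ(HNO₃) ≈ -1.3 — resonance-delocalised over three oxygens
p-O₂N–C₆H₄–COO⁻: pKₐ(p-nitrobenzoic acid) ≈ 3.4
p-O₂N–C₆H₄–O⁻: pKₐ(p-nitrophenol) ≈ 7.2 — nitro group delocalises the charge; the classic chromogenic LG
PhO⁻: pKₐ(C₆H₅OH (phenol)) ≈ 10 — resonance into the ring helps, but still a poor LG
CH₃CH₂O⁻: pKₐ(CH₃CH₂OH) ≈ 16 — strong base; alkoxides do not leave unassisted
The question asks for worst first, so the sequence is read in increasing leaving-group ability.

CH₃CH₂O⁻ < PhO⁻ < p-O₂N–C₆H₄–O⁻ < p-O₂N–C₆H₄–COO⁻ < NO₃⁻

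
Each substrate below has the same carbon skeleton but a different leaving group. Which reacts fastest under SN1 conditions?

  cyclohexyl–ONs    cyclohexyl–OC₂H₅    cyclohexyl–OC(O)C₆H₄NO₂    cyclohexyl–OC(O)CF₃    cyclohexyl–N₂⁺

cyclohexyl–N₂⁺

Same R in every case — rank the leaving groups.
Rank by basicity of the departing species: weakest base leaves most easily.
cyclohexyl–N₂⁺ loses N₂: no meaningful conjugate acid; N₂ departs as an exceptionally stable neutral molecule
cyclohexyl–ONs loses ONs⁻: pKₐ(p-O₂NC₆H₄SO₃H) ≈ -3.5
cyclohexyl–OC(O)CF₃ loses CF₃COO⁻: pKₐ(CF₃COOH) ≈ 0.2
cyclohexyl–OC(O)C₆H₄NO₂ loses p-O₂N–C₆H₄–COO⁻: pKₐ(p-nitrobenzoic acid) ≈ 3.4
cyclohexyl–OC₂H₅ loses CH₃CH₂O⁻: pKₐ(CH₃CH₂OH) ≈ 16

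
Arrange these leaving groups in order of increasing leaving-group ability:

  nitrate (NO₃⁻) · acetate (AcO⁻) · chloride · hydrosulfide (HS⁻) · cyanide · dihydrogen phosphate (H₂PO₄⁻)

A good leaving group is a weak base: the lower the pKₐ of its conjugate acid, the more readily it departs.
chloride: pKₐ(HCl) ≈ -7 — moderately weak base
nitrate (NO₃⁻): pKₐ(HNO₃) ≈ -1.3
dihydrogen phosphate (H₂PO₄⁻): pKₐ(H₃PO₄) ≈ 2.1
acetate (AcO⁻): pKₐ(CH₃COOH) ≈ 4.8 — resonance-stabilised but still a weak base
hydrosulfide (HS⁻): pKₐ(H₂S) ≈ 7
cyanide: pKₐ(HCN) ≈ 9.2 — sp carbon stabilises the charge somewhat, but still a poor LG
Reversing gives the worst-to-best order requested.

cyanide < hydrosulfide (HS⁻) < acetate (AcO⁻) < dihydrogen phosphate (H₂PO₄⁻) < nitrate (NO₃⁻) < chloride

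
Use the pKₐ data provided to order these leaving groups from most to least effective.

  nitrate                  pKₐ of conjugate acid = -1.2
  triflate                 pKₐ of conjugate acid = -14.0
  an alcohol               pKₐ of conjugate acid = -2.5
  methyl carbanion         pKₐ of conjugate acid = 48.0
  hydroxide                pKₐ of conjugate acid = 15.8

triflate > an alcohol > nitrate > hydroxide > methyl carbanion

Lower conjugate-acid pKₐ ⇒ weaker base ⇒ better leaving group.
Sorting by the given values: triflate (-14.0), an alcohol (-2.5), nitrate (-1.2), hydroxide (15.8), methyl carbanion (48.0).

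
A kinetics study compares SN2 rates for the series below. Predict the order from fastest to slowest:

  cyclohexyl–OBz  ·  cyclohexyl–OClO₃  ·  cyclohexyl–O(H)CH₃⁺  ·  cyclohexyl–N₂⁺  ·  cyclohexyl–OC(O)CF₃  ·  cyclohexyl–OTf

With the same alkyl group throughout, only the leaving group differentiates the rates.
Leaving-group ability tracks the stability of the departed species; conjugate-acid pKₐ is the usual yardstick (lower pKₐ → better LG).
cyclohexyl–N₂⁺ loses N₂: no meaningful conjugate acid; N₂ departs as an exceptionally stable neutral molecule
cyclohexyl–OTf loses OTf⁻: pKₐ(CF₃SO₃H (triflic acid)) ≈ -14
cyclohexyl–OClO₃ loses ClO₄⁻: pKₐ(HClO₄) ≈ -10
cyclohexyl–O(H)CH₃⁺ loses R'OH: pKₐ(R'OH₂⁺) ≈ -2.4
cyclohexyl–OC(O)CF₃ loses CF₃COO⁻: pKₐ(CF₃COOH) ≈ 0.2
cyclohexyl–OBz loses PhCOO⁻: pKₐ(C₆H₅COOH) ≈ 4.2

cyclohexyl–N₂⁺ > cyclohexyl–OTf > cyclohexyl–OClO₃ > cyclohexyl–O(H)CH₃⁺ > cyclohexyl–OC(O)CF₃ > cyclohexyl–OBz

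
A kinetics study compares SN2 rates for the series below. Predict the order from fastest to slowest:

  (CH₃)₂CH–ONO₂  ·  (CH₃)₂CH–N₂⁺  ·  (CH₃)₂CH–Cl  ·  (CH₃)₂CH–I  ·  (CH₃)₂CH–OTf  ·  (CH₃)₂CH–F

Same R in every case — rank the leaving groups.
Rank by basicity of the departing species: weakest base leaves most easily.
(CH₃)₂CH–N₂⁺ loses N₂: no meaningful conjugate acid; N₂ departs as an exceptionally stable neutral molecule
(CH₃)₂CH–OTf loses OTf⁻: pKₐ(CF₃SO₃H (triflic acid)) ≈ -14
(CH₃)₂CH–I loses I⁻: pKₐ(HI) ≈ -10
(CH₃)₂CH–Cl loses Cl⁻: pKₐ(HCl) ≈ -7
(CH₃)₂CH–ONO₂ loses NO₃⁻: pKₐ(HNO₃) ≈ -1.3
(CH₃)₂CH–F loses F⁻: pKₐ(HF) ≈ 3.2

(CH₃)₂CH–N₂⁺ > (CH₃)₂CH–OTf > (CH₃)₂CH–I > (CH₃)₂CH–Cl > (CH₃)₂CH–ONO₂ > (CH₃)₂CH–F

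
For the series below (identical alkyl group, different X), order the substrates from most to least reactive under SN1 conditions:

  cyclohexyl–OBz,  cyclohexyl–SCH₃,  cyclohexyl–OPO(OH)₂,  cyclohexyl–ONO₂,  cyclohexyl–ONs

cyclohexyl–ONs > cyclohexyl–ONO₂ > cyclohexyl–OPO(OH)₂ > cyclohexyl–OBz > cyclohexyl–SCH₃

Identical carbon frameworks mean the comparison reduces to leaving-group quality.
A good leaving group is a weak base: the lower the pKₐ of its conjugate acid, the more readily it departs.
cyclohexyl–ONs loses ONs⁻: pKₐ(p-O₂NC₆H₄SO₃H) ≈ -3.5
cyclohexyl–ONO₂ loses NO₃⁻: pKₐ(HNO₃) ≈ -1.3
cyclohexyl–OPO(OH)₂ loses H₂PO₄⁻: pKₐ(H₃PO₄) ≈ 2.1
cyclohexyl–OBz loses PhCOO⁻: pKₐ(C₆H₅COOH) ≈ 4.2
cyclohexyl–SCH₃ loses RS⁻: pKₐ(RSH (a thiol)) ≈ 10.5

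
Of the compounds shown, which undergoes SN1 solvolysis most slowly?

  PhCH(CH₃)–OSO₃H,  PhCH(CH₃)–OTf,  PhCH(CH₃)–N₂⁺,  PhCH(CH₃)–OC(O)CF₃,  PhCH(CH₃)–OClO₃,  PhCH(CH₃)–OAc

PhCH(CH₃)–OAc

Same R in every case — rank the leaving groups.
The more stable X⁻ (or X) is on its own — i.e. the weaker a base it is — the better a leaving group it makes.
PhCH(CH₃)–N₂⁺ loses N₂: no meaningful conjugate acid; N₂ departs as an exceptionally stable neutral molecule
PhCH(CH₃)–OTf loses OTf⁻: pKₐ(CF₃SO₃H (triflic acid)) ≈ -14
PhCH(CH₃)–OClO₃ loses ClO₄⁻: pKₐ(HClO₄) ≈ -10
PhCH(CH₃)–OSO₃H loses HSO₄⁻: pKₐ(H₂SO₄) ≈ -3
PhCH(CH₃)–OC(O)CF₃ loses CF₃COO⁻: pKₐ(CF₃COOH) ≈ 0.2
PhCH(CH₃)–OAc loses AcO⁻: pKₐ(CH₃COOH) ≈ 4.8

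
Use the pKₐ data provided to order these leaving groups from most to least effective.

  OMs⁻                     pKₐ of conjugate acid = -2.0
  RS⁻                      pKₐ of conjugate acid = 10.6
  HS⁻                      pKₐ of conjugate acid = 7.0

OMs⁻ > HS⁻ > RS⁻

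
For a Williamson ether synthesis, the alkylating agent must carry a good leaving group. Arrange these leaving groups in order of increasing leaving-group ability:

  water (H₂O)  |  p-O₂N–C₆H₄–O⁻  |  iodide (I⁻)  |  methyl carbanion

methyl carbanion < p-O₂N–C₆H₄–O⁻ < water (H₂O) < iodide (I⁻)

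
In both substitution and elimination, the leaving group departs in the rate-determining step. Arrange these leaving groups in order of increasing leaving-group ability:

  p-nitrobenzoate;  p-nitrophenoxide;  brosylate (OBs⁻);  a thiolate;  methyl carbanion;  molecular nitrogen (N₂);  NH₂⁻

Leaving-group ability tracks the stability of the departed species; conjugate-acid pKₐ is the usual yardstick (lower pKₐ → better LG).
molecular nitrogen (N₂): no meaningful conjugate acid; N₂ departs as an exceptionally stable neutral molecule
brosylate (OBs⁻): pKₐ(p-BrC₆H₄SO₃H) ≈ -2.8 — arenesulfonate with a p-bromo substituent
p-nitrobenzoate: pKₐ(p-nitrobenzoic acid) ≈ 3.4
p-nitrophenoxide: pKₐ(p-nitrophenol) ≈ 7.2
a thiolate: pKₐ(RSH (a thiol)) ≈ 10.5 — moderately basic; rarely leaves without activation
NH₂⁻: pKₐ(NH₃) ≈ 38
methyl carbanion: pKₐ(CH₄) ≈ 48
Reversing gives the worst-to-best order requested.

methyl carbanion < NH₂⁻ < a thiolate < p-nitrophenoxide < p-nitrobenzoate < brosylate (OBs⁻) < molecular nitrogen (N₂)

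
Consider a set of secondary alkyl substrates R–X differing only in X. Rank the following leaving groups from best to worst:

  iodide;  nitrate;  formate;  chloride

iodide > chloride > nitrate > formate

Leaving-group ability tracks the stability of the departed species; conjugate-acid pKₐ is the usual yardstick (lower pKₐ → better LG).
iodide: pKₐ(HI) ≈ -10
chloride: pKₐ(HCl) ≈ -7 — moderately weak base
nitrate: pKₐ(HNO₃) ≈ -1.3
formate: pKₐ(HCOOH) ≈ 3.8 — resonance-stabilised carboxylate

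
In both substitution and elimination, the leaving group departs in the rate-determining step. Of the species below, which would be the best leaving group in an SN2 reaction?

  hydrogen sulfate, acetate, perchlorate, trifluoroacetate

The more stable X⁻ (or X) is on its own — i.e. the weaker a base it is — the better a leaving group it makes.
perchlorate: pKₐ(HClO₄) ≈ -10
hydrogen sulfate: pKₐ(H₂SO₄) ≈ -3
trifluoroacetate: pKₐ(CF₃COOH) ≈ 0.2
acetate: pKₐ(CH₃COOH) ≈ 4.8

perchlorate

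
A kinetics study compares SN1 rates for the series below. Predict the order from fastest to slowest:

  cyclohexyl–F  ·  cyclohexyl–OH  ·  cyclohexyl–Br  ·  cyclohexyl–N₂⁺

cyclohexyl–N₂⁺ > cyclohexyl–Br > cyclohexyl–F > cyclohexyl–OH

Same R in every case — rank the leaving groups.
Leaving-group ability tracks the stability of the departed species; conjugate-acid pKₐ is the usual yardstick (lower pKₐ → better LG).
cyclohexyl–N₂⁺ loses N₂: no meaningful conjugate acid; N₂ departs as an exceptionally stable neutral molecule
cyclohexyl–Br loses Br⁻: pKₐ(HBr) ≈ -9
cyclohexyl–F loses F⁻: pKₐ(HF) ≈ 3.2
cyclohexyl–OH loses OH⁻: pKₐ(H₂O) ≈ 15.7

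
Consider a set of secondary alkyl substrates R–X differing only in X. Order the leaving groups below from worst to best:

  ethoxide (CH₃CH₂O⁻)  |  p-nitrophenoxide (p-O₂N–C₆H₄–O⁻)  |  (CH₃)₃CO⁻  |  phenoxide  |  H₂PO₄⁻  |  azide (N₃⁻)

The more stable X⁻ (or X) is on its own — i.e. the weaker a base it is — the better a leaving group it makes.
H₂PO₄⁻: pKₐ(H₃PO₄) ≈ 2.1 — moderate base; biological leaving group after further activation
azide (N₃⁻): pKₐ(HN₃) ≈ 4.7 — linear, resonance-stabilised
p-nitrophenoxide (p-O₂N–C₆H₄–O⁻): pKₐ(p-nitrophenol) ≈ 7.2 — nitro group delocalises the charge; the classic chromogenic LG
phenoxide: pKₐ(C₆H₅OH (phenol)) ≈ 10 — resonance into the ring helps, but still a poor LG
ethoxide (CH₃CH₂O⁻): pKₐ(CH₃CH₂OH) ≈ 16
(CH₃)₃CO⁻: pKₐ(t-BuOH) ≈ 18 — bulky, strongly basic alkoxide
Reversing gives the worst-to-best order requested.

(CH₃)₃CO⁻ < ethoxide (CH₃CH₂O⁻) < phenoxide < p-nitrophenoxide (p-O₂N–C₆H₄–O⁻) < azide (N₃⁻) < H₂PO₄⁻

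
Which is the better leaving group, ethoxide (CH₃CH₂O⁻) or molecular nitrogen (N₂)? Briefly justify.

molecular nitrogen (N₂) is the better leaving group.
N₂ is the ultimate leaving group — it departs as an exceptionally stable neutral molecule, whereas ethoxide (CH₃CH₂O⁻) (pKₐ(CH₃CH₂OH) ≈ 16) is far more basic.

molecular nitrogen (N₂)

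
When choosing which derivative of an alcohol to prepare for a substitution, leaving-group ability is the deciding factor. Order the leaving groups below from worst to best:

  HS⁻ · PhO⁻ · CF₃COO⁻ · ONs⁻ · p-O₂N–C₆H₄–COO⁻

ONs⁻: pKₐ(p-O₂NC₆H₄SO₃H) ≈ -3.5
CF₃COO⁻: pKₐ(CF₃COOH) ≈ 0.2
p-O₂N–C₆H₄–COO⁻: pKₐ(p-nitrobenzoic acid) ≈ 3.4
HS⁻: pKₐ(H₂S) ≈ 7
PhO⁻: pKₐ(C₆H₅OH (phenol)) ≈ 10
The question asks for worst first, so the sequence is read in increasing leaving-group ability.

PhO⁻ < HS⁻ < p-O₂N–C₆H₄–COO⁻ < CF₃COO⁻ < ONs⁻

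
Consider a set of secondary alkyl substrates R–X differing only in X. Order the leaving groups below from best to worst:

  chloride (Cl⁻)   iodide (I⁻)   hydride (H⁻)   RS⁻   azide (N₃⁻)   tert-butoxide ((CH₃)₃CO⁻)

iodide (I⁻) > chloride (Cl⁻) > azide (N₃⁻) > RS⁻ > tert-butoxide ((CH₃)₃CO⁻) > hydride (H⁻)

The more stable X⁻ (or X) is on its own — i.e. the weaker a base it is — the better a leaving group it makes.
iodide (I⁻): pKₐ(HI) ≈ -10 — large, highly polarisable; very weak base
chloride (Cl⁻): pKₐ(HCl) ≈ -7
azide (N₃⁻): pKₐ(HN₃) ≈ 4.7
RS⁻: pKₐ(RSH (a thiol)) ≈ 10.5 — moderately basic; rarely leaves without activation
tert-butoxide ((CH₃)₃CO⁻): pKₐ(t-BuOH) ≈ 18 — bulky, strongly basic alkoxide
hydride (H⁻): pKₐ(H₂) ≈ 36 — extremely strong base; leaves only in special hydride-transfer contexts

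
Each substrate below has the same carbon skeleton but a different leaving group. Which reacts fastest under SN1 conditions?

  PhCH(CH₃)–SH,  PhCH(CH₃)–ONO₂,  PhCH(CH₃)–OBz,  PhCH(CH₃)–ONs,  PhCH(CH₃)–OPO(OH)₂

With the same alkyl group throughout, only the leaving group differentiates the rates.
Leaving-group ability tracks the stability of the departed species; conjugate-acid pKₐ is the usual yardstick (lower pKₐ → better LG).
PhCH(CH₃)–ONs loses ONs⁻: pKₐ(p-O₂NC₆H₄SO₃H) ≈ -3.5
PhCH(CH₃)–ONO₂ loses NO₃⁻: pKₐ(HNO₃) ≈ -1.3
PhCH(CH₃)–OPO(OH)₂ loses H₂PO₄⁻: pKₐ(H₃PO₄) ≈ 2.1
PhCH(CH₃)–OBz loses PhCOO⁻: pKₐ(C₆H₅COOH) ≈ 4.2
PhCH(CH₃)–SH loses HS⁻: pKₐ(H₂S) ≈ 7

PhCH(CH₃)–ONs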